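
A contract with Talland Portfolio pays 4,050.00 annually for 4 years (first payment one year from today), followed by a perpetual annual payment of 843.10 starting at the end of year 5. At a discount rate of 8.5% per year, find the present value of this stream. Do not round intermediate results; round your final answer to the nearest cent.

PV of 4-year annuity: 4,050.00 × [1 − (1+0.085)^−4] / 0.085 = 13266.16646
Perpetuity value at year 4: 843.10 / 0.085 = 9918.82353
PV of perpetuity: 9918.82353 / (1+0.085)^4 = 7157.16799
Total PV = 13266.16646 + 7157.16799 = 20423.33444

20423.33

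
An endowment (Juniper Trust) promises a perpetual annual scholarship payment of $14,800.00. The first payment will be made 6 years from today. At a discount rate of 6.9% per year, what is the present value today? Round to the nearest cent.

Value at end of year 5: C / r = $14,800.00 / 0.069 = $214,492.7536
Discount to today: PV = $214,492.7536 / (1 + 0.069)^5 = $214,492.7536 / 1.396010 = $153,647.00

$153647.00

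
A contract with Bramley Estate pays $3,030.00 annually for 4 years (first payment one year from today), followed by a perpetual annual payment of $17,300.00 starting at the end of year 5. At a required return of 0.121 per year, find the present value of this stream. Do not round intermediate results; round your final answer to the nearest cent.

PV of 4-year annuity: $3,030.00 × [1 − (1+0.121)^−4] / 0.121 = 9183.81911
Perpetuity value at year 4: $17,300.00 / 0.121 = 142975.20661
PV of perpetuity: 142975.20661 / (1+0.121)^4 = 90539.53974
Total PV = 9183.81911 + 90539.53974 = 99723.35885

$99723.36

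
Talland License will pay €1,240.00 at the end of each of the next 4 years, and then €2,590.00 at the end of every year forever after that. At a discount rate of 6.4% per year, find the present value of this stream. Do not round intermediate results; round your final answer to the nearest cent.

€35833.39

PV of 4-year annuity: €1,240.00 × [1 − (1+0.064)^−4] / 0.064 = 4257.66632
Perpetuity value at year 4: €2,590.00 / 0.064 = 40468.75000
PV of perpetuity: 40468.75000 / (1+0.064)^4 = 31575.72116
Total PV = 4257.66632 + 31575.72116 = 35833.38748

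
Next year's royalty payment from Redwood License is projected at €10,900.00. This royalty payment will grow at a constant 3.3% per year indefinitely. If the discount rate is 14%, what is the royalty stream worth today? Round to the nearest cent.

Growing perpetuity: P = D₁ / (r − g) = €10,900.0000 / (0.14 − 0.033) = €101,869.16

€101869.16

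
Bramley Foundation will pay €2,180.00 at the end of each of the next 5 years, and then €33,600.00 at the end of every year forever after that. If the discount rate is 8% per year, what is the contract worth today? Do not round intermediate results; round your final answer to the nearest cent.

€294549.05

PV of 5-year annuity: €2,180.00 × [1 − (1+0.08)^−5] / 0.08 = 8704.10788
Perpetuity value at year 5: €33,600.00 / 0.08 = 420000.00000
PV of perpetuity: 420000.00000 / (1+0.08)^5 = 285844.94275
Total PV = 8704.10788 + 285844.94275 = 294549.05064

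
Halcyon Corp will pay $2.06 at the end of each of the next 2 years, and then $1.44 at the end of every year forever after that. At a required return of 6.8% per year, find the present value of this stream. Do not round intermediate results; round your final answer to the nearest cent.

PV of 2-year annuity: $2.06 × [1 − (1+0.068)^−2] / 0.068 = 3.73487
Perpetuity value at year 2: $1.44 / 0.068 = 21.17647
PV of perpetuity: 21.17647 / (1+0.068)^2 = 18.56569
Total PV = 3.73487 + 18.56569 = 22.30056

$22.30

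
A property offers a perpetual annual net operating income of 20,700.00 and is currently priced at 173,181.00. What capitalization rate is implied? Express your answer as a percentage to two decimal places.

P = C/r ⇒ r = C/P = 20,700.00/173,181.00 = 0.119528

11.95%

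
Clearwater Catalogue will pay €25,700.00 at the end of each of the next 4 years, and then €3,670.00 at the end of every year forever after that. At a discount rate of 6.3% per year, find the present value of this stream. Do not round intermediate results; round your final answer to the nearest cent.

PV of 4-year annuity: €25,700.00 × [1 − (1+0.063)^−4] / 0.063 = 88444.85533
Perpetuity value at year 4: €3,670.00 / 0.063 = 58253.96825
PV of perpetuity: 58253.96825 / (1+0.063)^4 = 45623.90526
Total PV = 88444.85533 + 45623.90526 = 134068.76058

€134068.76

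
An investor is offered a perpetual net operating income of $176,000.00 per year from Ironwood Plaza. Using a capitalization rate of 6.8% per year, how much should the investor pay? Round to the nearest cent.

$2588235.29

Level perpetuity: PV = C / r = $176,000.00 / 0.068 = $2,588,235.29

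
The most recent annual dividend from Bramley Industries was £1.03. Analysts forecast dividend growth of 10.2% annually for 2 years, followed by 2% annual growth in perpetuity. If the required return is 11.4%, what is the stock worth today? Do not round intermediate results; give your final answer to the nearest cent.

D_1 = 1.13506
D_2 = 1.25084
Terminal value at year 2: TV = D_2×(1+g_2)/(r−g_2) = 1.27585/0.094 = 13.57290
P_0 = D_1/(1+r)^1 + D_2/(1+r)^2 + TV/(1+r)^2
    = 1.01890 + 1.00793 + 10.93710 = 12.96394

£12.96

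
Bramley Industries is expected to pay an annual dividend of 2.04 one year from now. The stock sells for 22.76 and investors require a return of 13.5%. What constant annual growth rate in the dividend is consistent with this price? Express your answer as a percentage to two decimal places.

P = D₁/(r−g) ⇒ g = r − D₁/P = 0.135 − 2.04/22.76 = 0.045369

4.54%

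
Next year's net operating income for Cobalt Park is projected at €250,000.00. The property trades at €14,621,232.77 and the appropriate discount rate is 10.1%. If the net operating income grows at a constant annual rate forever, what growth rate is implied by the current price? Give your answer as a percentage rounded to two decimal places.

P = D₁/(r−g) ⇒ g = r − D₁/P = 0.101 − €250,000.00/€14,621,232.77 = 0.083902

8.39%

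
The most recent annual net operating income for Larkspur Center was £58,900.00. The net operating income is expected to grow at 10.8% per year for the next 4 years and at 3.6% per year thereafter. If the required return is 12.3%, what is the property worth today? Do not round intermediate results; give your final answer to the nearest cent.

£892491.36

D_1 = 65261.20000
D_2 = 72309.40960
D_3 = 80118.82584
D_4 = 88771.65903
Terminal value at year 4: TV = D_4×(1+g_2)/(r−g_2) = 91967.43875/0.087 = 1057096.99715
P_0 = D_1/(1+r)^1 + D_2/(1+r)^2 + D_3/(1+r)^3 + D_4/(1+r)^4 + TV/(1+r)^4
    = 58113.26803 + 57337.04451 + 56571.18906 + 55815.56320 + 664654.29284 = 892491.35764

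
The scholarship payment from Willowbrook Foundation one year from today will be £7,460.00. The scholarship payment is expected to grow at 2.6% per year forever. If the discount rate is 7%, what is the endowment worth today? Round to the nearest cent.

Growing perpetuity: P = D₁ / (r − g) = £7,460.0000 / (0.07 − 0.026) = £169,545.45

£169545.45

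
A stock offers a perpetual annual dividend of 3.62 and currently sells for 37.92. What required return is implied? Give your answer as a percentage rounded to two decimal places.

9.55%

P = C/r ⇒ r = C/P = 3.62/37.92 = 0.095464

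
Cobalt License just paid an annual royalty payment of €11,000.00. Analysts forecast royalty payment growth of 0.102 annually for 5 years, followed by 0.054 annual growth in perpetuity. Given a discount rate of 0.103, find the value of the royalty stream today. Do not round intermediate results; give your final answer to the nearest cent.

€290392.19

D_1 = 12122.00000
D_2 = 13358.44400
D_3 = 14721.00529
D_4 = 16222.54783
D_5 = 17877.24771
Terminal value at year 5: TV = D_5×(1+g_2)/(r−g_2) = 18842.61908/0.049 = 384543.24657
P_0 = D_1/(1+r)^1 + D_2/(1+r)^2 + D_3/(1+r)^3 + D_4/(1+r)^4 + D_5/(1+r)^5 + TV/(1+r)^5
    = 10990.02720 + 10980.06344 + 10970.10871 + 10960.16301 + 10950.22633 + 235541.60301 = 290392.19170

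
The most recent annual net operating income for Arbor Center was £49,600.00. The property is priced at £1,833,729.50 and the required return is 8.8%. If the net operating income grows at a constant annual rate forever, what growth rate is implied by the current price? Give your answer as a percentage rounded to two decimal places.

5.93%

P = D₀(1+g)/(r−g) ⇒ P(r−g) = D₀(1+g) ⇒ g(P+D₀) = P·r − D₀
g = (P·r − D₀)/(P + D₀) = (£1,833,729.50×0.088 − £49,600.00) / (£1,833,729.50 + £49,600.00) = 0.059346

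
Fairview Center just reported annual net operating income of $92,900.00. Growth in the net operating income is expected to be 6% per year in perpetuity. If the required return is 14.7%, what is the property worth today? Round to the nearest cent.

D₁ = D₀ × (1 + g) = $92,900.00 × 1.06 = $98,474.0000
Growing perpetuity: P = D₁ / (r − g) = $98,474.0000 / (0.147 − 0.06) = $1,131,885.06

$1131885.06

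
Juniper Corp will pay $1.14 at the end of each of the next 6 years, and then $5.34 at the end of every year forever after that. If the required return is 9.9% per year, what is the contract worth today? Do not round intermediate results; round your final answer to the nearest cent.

$35.59

PV of 6-year annuity: $1.14 × [1 − (1+0.099)^−6] / 0.099 = 4.97958
Perpetuity value at year 6: $5.34 / 0.099 = 53.93939
PV of perpetuity: 53.93939 / (1+0.099)^6 = 30.61399
Total PV = 4.97958 + 30.61399 = 35.59357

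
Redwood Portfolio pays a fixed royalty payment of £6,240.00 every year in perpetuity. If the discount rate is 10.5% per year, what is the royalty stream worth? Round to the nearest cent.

£59428.57

Level perpetuity: PV = C / r = £6,240.00 / 0.105 = £59,428.57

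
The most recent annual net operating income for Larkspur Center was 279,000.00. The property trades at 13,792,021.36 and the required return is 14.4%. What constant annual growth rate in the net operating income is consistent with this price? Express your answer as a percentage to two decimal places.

12.13%

P = D₀(1+g)/(r−g) ⇒ P(r−g) = D₀(1+g) ⇒ g(P+D₀) = P·r − D₀
g = (P·r − D₀)/(P + D₀) = (13,792,021.36×0.144 − 279,000.00) / (13,792,021.36 + 279,000.00) = 0.121317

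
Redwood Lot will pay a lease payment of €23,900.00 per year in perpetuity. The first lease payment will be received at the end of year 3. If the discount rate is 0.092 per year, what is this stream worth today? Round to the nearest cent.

€217853.63

Value at end of year 2: C / r = €23,900.00 / 0.092 = €259,782.6087
Discount to today: PV = €259,782.6087 / (1 + 0.092)^2 = €259,782.6087 / 1.192464 = €217,853.63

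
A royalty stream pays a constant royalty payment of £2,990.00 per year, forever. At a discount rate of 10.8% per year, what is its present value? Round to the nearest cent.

£27685.19

Level perpetuity: PV = C / r = £2,990.00 / 0.108 = £27,685.19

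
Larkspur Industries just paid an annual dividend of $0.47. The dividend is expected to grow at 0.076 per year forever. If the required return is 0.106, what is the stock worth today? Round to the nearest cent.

$16.86

D₁ = D₀ × (1 + g) = $0.47 × 1.076 = $0.5057
Growing perpetuity: P = D₁ / (r − g) = $0.5057 / (0.106 − 0.076) = $16.86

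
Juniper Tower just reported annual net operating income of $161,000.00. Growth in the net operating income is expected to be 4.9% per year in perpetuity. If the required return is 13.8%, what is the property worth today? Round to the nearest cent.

$1897629.21

D₁ = D₀ × (1 + g) = $161,000.00 × 1.049 = $168,889.0000
Growing perpetuity: P = D₁ / (r − g) = $168,889.0000 / (0.138 − 0.049) = $1,897,629.21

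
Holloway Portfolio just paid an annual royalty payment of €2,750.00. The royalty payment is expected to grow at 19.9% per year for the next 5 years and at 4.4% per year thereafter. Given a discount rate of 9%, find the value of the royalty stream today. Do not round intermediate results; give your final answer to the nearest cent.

D_1 = 3297.25000
D_2 = 3953.40275
D_3 = 4740.12990
D_4 = 5683.41575
D_5 = 6814.41548
Terminal value at year 5: TV = D_5×(1+g_2)/(r−g_2) = 7114.24976/0.046 = 154657.60351
P_0 = D_1/(1+r)^1 + D_2/(1+r)^2 + D_3/(1+r)^3 + D_4/(1+r)^4 + D_5/(1+r)^5 + TV/(1+r)^5
    = 3025.00000 + 3327.50000 + 3660.25000 + 4026.27500 + 4428.90250 + 100516.83065 = 118984.75815

€118984.76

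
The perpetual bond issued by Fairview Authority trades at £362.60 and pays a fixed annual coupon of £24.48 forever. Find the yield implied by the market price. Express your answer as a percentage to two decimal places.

6.75%

P = C/r ⇒ r = C/P = £24.48/£362.60 = 0.067512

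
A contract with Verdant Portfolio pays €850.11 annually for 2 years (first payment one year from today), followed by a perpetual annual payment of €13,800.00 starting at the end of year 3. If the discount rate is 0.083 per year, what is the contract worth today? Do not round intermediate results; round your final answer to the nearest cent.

PV of 2-year annuity: €850.11 × [1 − (1+0.083)^−2] / 0.083 = 1509.75849
Perpetuity value at year 2: €13,800.00 / 0.083 = 166265.06024
PV of perpetuity: 166265.06024 / (1+0.083)^2 = 141756.85870
Total PV = 1509.75849 + 141756.85870 = 143266.61719

€143266.62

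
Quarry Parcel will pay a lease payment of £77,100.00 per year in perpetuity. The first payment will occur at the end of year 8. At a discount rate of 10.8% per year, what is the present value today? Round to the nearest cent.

£348218.87

Value at end of year 7: C / r = £77,100.00 / 0.108 = £713,888.8889
Discount to today: PV = £713,888.8889 / (1 + 0.108)^7 = £713,888.8889 / 2.050115 = £348,218.87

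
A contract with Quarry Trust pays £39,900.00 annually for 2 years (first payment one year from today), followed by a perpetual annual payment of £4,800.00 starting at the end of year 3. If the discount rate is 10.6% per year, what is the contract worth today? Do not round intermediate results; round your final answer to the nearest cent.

£105713.39

PV of 2-year annuity: £39,900.00 × [1 − (1+0.106)^−2] / 0.106 = 68694.34843
Perpetuity value at year 2: £4,800.00 / 0.106 = 45283.01887
PV of perpetuity: 45283.01887 / (1+0.106)^2 = 37019.03710
Total PV = 68694.34843 + 37019.03710 = 105713.38553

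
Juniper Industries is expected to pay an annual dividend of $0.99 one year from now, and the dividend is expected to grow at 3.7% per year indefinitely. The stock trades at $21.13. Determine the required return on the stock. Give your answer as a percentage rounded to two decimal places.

P = D₁/(r − g) ⇒ r = D₁/P + g = $0.9900/$21.13 + 0.037 = 0.046853 + 0.037 = 0.083853

8.39%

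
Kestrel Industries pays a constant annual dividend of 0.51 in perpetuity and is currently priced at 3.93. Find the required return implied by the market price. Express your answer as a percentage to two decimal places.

P = C/r ⇒ r = C/P = 0.51/3.93 = 0.129771

12.98%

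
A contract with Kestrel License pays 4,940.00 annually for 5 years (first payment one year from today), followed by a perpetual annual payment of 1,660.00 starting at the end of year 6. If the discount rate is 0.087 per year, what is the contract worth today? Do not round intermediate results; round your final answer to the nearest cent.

PV of 5-year annuity: 4,940.00 × [1 − (1+0.087)^−5] / 0.087 = 19365.38356
Perpetuity value at year 5: 1,660.00 / 0.087 = 19080.45977
PV of perpetuity: 19080.45977 / (1+0.087)^5 = 12573.06367
Total PV = 19365.38356 + 12573.06367 = 31938.44724

31938.45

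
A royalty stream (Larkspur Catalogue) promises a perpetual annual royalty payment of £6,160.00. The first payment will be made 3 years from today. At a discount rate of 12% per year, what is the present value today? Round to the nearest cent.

£40922.62

Value at end of year 2: C / r = £6,160.00 / 0.12 = £51,333.3333
Discount to today: PV = £51,333.3333 / (1 + 0.12)^2 = £51,333.3333 / 1.254400 = £40,922.62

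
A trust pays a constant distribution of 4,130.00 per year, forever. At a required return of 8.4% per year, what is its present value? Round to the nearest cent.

49166.67

Level perpetuity: PV = C / r = 4,130.00 / 0.084 = 49,166.67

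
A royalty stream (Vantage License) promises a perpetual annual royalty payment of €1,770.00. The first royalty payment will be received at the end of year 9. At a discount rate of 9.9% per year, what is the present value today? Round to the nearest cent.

Value at end of year 8: C / r = €1,770.00 / 0.099 = €17,878.7879
Discount to today: PV = €17,878.7879 / (1 + 0.099)^8 = €17,878.7879 / 2.128049 = €8,401.49

€8401.49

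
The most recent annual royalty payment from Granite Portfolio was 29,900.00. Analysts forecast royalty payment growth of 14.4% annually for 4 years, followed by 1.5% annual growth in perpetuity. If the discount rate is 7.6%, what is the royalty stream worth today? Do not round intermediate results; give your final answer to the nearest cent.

D_1 = 34205.60000
D_2 = 39131.20640
D_3 = 44766.10012
D_4 = 51212.41854
Terminal value at year 4: TV = D_4×(1+g_2)/(r−g_2) = 51980.60482/0.061 = 852141.06258
P_0 = D_1/(1+r)^1 + D_2/(1+r)^2 + D_3/(1+r)^3 + D_4/(1+r)^4 + TV/(1+r)^4
    = 31789.59108 + 33798.59869 + 35934.56961 + 38205.52754 + 635714.92554 = 775443.21247

775443.21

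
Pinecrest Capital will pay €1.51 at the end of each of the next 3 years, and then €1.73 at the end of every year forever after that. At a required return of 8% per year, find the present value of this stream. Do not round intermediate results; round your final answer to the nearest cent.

€21.06

PV of 3-year annuity: €1.51 × [1 − (1+0.08)^−3] / 0.08 = 3.89142
Perpetuity value at year 3: €1.73 / 0.08 = 21.62500
PV of perpetuity: 21.62500 / (1+0.08)^3 = 17.16662
Total PV = 3.89142 + 17.16662 = 21.05804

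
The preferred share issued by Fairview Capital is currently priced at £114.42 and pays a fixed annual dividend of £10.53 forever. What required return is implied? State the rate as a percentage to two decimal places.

P = C/r ⇒ r = C/P = £10.53/£114.42 = 0.092029

9.20%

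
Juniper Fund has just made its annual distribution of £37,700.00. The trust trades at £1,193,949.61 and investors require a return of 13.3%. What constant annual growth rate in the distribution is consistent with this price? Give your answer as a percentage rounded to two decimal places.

P = D₀(1+g)/(r−g) ⇒ P(r−g) = D₀(1+g) ⇒ g(P+D₀) = P·r − D₀
g = (P·r − D₀)/(P + D₀) = (£1,193,949.61×0.133 − £37,700.00) / (£1,193,949.61 + £37,700.00) = 0.098320

9.83%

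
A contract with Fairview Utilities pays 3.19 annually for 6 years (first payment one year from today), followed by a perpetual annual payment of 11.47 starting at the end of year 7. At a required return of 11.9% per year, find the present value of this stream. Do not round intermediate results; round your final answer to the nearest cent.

62.25

PV of 6-year annuity: 3.19 × [1 − (1+0.119)^−6] / 0.119 = 13.15262
Perpetuity value at year 6: 11.47 / 0.119 = 96.38655
PV of perpetuity: 96.38655 / (1+0.119)^6 = 49.09485
Total PV = 13.15262 + 49.09485 = 62.24747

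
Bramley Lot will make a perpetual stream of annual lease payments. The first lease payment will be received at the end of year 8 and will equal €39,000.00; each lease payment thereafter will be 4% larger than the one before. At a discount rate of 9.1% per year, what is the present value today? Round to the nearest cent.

Value at end of year 7: C₁ / (r − g) = €39,000.00 / (0.091 − 0.04) = €764,705.8824
Discount to today: PV = €764,705.8824 / (1 + 0.091)^7 = €764,705.8824 / 1.839811 = €415,643.68

€415643.68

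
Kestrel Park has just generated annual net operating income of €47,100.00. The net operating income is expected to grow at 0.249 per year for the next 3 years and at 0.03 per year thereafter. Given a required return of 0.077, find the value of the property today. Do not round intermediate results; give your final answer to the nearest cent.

€1801334.88

D_1 = 58827.90000
D_2 = 73476.04710
D_3 = 91771.58283
Terminal value at year 3: TV = D_3×(1+g_2)/(r−g_2) = 94524.73031/0.047 = 2011164.47474
P_0 = D_1/(1+r)^1 + D_2/(1+r)^2 + D_3/(1+r)^3 + TV/(1+r)^3
    = 54622.00557 + 63345.29708 + 73461.72336 + 1609905.85231 = 1801334.87832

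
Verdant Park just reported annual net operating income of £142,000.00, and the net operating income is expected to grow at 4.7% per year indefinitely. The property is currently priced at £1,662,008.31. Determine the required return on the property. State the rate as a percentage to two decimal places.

D₁ = £142,000.00 × 1.047 = £148,674.0000
P = D₁/(r − g) ⇒ r = D₁/P + g = £148,674.0000/£1,662,008.31 + 0.047 = 0.089454 + 0.047 = 0.136454

13.65%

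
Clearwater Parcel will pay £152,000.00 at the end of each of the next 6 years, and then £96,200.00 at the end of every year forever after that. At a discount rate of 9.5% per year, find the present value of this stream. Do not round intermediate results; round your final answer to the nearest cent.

£1259257.83

PV of 6-year annuity: £152,000.00 × [1 − (1+0.095)^−6] / 0.095 = 671813.45712
Perpetuity value at year 6: £96,200.00 / 0.095 = 1012631.57895
PV of perpetuity: 1012631.57895 / (1+0.095)^6 = 587444.37779
Total PV = 671813.45712 + 587444.37779 = 1259257.83492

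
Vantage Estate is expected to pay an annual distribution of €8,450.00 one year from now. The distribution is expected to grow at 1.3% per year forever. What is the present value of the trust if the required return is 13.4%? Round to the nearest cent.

€69834.71

Growing perpetuity: P = D₁ / (r − g) = €8,450.0000 / (0.134 − 0.013) = €69,834.71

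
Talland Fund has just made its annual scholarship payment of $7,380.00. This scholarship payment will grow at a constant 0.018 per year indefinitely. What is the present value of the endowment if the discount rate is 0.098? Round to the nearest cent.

D₁ = D₀ × (1 + g) = $7,380.00 × 1.018 = $7,512.8400
Growing perpetuity: P = D₁ / (r − g) = $7,512.8400 / (0.098 − 0.018) = $93,910.50

$93910.50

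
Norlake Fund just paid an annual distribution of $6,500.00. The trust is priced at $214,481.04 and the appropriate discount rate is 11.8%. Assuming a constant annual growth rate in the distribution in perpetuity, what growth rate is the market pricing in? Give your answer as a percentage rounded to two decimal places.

8.51%

P = D₀(1+g)/(r−g) ⇒ P(r−g) = D₀(1+g) ⇒ g(P+D₀) = P·r − D₀
g = (P·r − D₀)/(P + D₀) = ($214,481.04×0.118 − $6,500.00) / ($214,481.04 + $6,500.00) = 0.085115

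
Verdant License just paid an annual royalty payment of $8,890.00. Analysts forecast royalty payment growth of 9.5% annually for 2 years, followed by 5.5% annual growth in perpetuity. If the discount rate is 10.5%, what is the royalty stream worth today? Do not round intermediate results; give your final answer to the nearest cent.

$201738.64

D_1 = 9734.55000
D_2 = 10659.33225
Terminal value at year 2: TV = D_2×(1+g_2)/(r−g_2) = 11245.59552/0.05 = 224911.91048
P_0 = D_1/(1+r)^1 + D_2/(1+r)^2 + TV/(1+r)^2
    = 8809.54751 + 8729.82310 + 184199.26740 = 201738.63801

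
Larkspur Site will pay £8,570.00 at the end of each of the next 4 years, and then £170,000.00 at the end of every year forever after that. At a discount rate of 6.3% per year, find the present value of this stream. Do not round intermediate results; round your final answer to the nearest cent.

PV of 4-year annuity: £8,570.00 × [1 − (1+0.063)^−4] / 0.063 = 29493.08989
Perpetuity value at year 4: £170,000.00 / 0.063 = 2698412.69841
PV of perpetuity: 2698412.69841 / (1+0.063)^4 = 2113368.90830
Total PV = 29493.08989 + 2113368.90830 = 2142861.99819

£2142862.00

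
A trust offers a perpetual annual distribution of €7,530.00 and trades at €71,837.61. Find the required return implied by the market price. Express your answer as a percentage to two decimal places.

P = C/r ⇒ r = C/P = €7,530.00/€71,837.61 = 0.104820

10.48%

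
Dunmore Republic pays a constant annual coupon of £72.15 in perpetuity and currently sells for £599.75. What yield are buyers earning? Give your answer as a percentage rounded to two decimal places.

12.03%

P = C/r ⇒ r = C/P = £72.15/£599.75 = 0.120300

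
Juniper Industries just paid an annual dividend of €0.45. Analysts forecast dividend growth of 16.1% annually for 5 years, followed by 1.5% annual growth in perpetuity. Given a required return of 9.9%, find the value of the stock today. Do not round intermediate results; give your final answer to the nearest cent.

D_1 = 0.52245
D_2 = 0.60656
D_3 = 0.70422
D_4 = 0.81760
D_5 = 0.94923
Terminal value at year 5: TV = D_5×(1+g_2)/(r−g_2) = 0.96347/0.084 = 11.46992
P_0 = D_1/(1+r)^1 + D_2/(1+r)^2 + D_3/(1+r)^3 + D_4/(1+r)^4 + D_5/(1+r)^5 + TV/(1+r)^5
    = 0.47539 + 0.50221 + 0.53054 + 0.56047 + 0.59209 + 7.15438 = 9.81506

€9.82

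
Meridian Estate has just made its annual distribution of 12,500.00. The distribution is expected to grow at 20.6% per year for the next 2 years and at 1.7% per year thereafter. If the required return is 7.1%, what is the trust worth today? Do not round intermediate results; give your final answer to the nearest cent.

D_1 = 15075.00000
D_2 = 18180.45000
Terminal value at year 2: TV = D_2×(1+g_2)/(r−g_2) = 18489.51765/0.054 = 342398.47500
P_0 = D_1/(1+r)^1 + D_2/(1+r)^2 + TV/(1+r)^2
    = 14075.63025 + 15849.86936 + 298505.87294 = 328431.37255

328431.37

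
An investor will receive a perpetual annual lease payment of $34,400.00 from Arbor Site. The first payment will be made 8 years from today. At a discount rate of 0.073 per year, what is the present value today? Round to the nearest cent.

Value at end of year 7: C / r = $34,400.00 / 0.073 = $471,232.8767
Discount to today: PV = $471,232.8767 / (1 + 0.073)^7 = $471,232.8767 / 1.637563 = $287,764.71

$287764.71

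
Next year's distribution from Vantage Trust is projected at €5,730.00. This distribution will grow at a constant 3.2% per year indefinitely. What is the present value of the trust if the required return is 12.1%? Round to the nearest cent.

Growing perpetuity: P = D₁ / (r − g) = €5,730.0000 / (0.121 − 0.032) = €64,382.02

€64382.02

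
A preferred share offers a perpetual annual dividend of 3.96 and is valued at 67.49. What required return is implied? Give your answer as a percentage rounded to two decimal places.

P = C/r ⇒ r = C/P = 3.96/67.49 = 0.058675

5.87%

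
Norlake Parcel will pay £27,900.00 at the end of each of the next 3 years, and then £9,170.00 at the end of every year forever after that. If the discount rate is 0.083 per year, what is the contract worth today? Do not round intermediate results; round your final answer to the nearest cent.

£158490.85

PV of 3-year annuity: £27,900.00 × [1 − (1+0.083)^−3] / 0.083 = 71513.56424
Perpetuity value at year 3: £9,170.00 / 0.083 = 110481.92771
PV of perpetuity: 110481.92771 / (1+0.083)^3 = 86977.29029
Total PV = 71513.56424 + 86977.29029 = 158490.85453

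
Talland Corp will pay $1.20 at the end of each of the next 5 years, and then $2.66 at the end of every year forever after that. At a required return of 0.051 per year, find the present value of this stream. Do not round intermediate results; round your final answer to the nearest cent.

$45.85

PV of 5-year annuity: $1.20 × [1 − (1+0.051)^−5] / 0.051 = 5.18104
Perpetuity value at year 5: $2.66 / 0.051 = 52.15686
PV of perpetuity: 52.15686 / (1+0.051)^5 = 40.67222
Total PV = 5.18104 + 40.67222 = 45.85326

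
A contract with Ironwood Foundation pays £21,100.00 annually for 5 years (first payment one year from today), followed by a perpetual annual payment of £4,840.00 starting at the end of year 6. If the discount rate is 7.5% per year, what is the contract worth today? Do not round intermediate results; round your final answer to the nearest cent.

£130319.42

PV of 5-year annuity: £21,100.00 × [1 − (1+0.075)^−5] / 0.075 = 85368.17143
Perpetuity value at year 5: £4,840.00 / 0.075 = 64533.33333
PV of perpetuity: 64533.33333 / (1+0.075)^5 = 44951.25041
Total PV = 85368.17143 + 44951.25041 = 130319.42184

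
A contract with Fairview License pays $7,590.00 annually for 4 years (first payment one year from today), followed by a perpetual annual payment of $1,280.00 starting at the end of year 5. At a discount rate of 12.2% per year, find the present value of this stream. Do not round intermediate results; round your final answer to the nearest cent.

PV of 4-year annuity: $7,590.00 × [1 − (1+0.122)^−4] / 0.122 = 22956.71048
Perpetuity value at year 4: $1,280.00 / 0.122 = 10491.80328
PV of perpetuity: 10491.80328 / (1+0.122)^4 = 6620.31587
Total PV = 22956.71048 + 6620.31587 = 29577.02635

$29577.03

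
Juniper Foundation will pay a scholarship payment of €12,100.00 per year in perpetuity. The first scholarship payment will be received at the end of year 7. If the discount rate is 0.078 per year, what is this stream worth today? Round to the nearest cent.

€98850.35

Value at end of year 6: C / r = €12,100.00 / 0.078 = €155,128.2051
Discount to today: PV = €155,128.2051 / (1 + 0.078)^6 = €155,128.2051 / 1.569324 = €98,850.35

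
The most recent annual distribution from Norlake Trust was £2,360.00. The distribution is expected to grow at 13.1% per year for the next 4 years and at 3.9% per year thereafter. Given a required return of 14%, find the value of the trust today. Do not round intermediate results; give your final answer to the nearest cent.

D_1 = 2669.16000
D_2 = 3018.81996
D_3 = 3414.28537
D_4 = 3861.55676
Terminal value at year 4: TV = D_4×(1+g_2)/(r−g_2) = 4012.15747/0.101 = 39724.33141
P_0 = D_1/(1+r)^1 + D_2/(1+r)^2 + D_3/(1+r)^3 + D_4/(1+r)^4 + TV/(1+r)^4
    = 2341.36842 + 2322.88393 + 2304.54538 + 2286.35160 + 23519.99316 = 32775.14249

£32775.14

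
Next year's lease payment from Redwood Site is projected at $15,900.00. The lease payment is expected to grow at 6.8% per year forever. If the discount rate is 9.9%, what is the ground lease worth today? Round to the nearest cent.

Growing perpetuity: P = D₁ / (r − g) = $15,900.0000 / (0.099 − 0.068) = $512,903.23

$512903.23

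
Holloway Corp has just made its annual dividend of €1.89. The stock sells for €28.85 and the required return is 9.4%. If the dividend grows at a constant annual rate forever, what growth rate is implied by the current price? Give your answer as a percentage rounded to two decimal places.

2.67%

P = D₀(1+g)/(r−g) ⇒ P(r−g) = D₀(1+g) ⇒ g(P+D₀) = P·r − D₀
g = (P·r − D₀)/(P + D₀) = (€28.85×0.094 − €1.89) / (€28.85 + €1.89) = 0.026737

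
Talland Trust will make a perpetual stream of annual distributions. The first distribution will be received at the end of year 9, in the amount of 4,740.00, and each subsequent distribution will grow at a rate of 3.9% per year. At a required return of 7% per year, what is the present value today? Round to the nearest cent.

88991.07

Value at end of year 8: C₁ / (r − g) = 4,740.00 / (0.07 − 0.039) = 152,903.2258
Discount to today: PV = 152,903.2258 / (1 + 0.07)^8 = 152,903.2258 / 1.718186 = 88,991.07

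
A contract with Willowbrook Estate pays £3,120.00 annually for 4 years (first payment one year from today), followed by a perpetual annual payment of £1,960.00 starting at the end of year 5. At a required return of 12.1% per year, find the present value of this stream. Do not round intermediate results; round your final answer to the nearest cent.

£19714.26

PV of 4-year annuity: £3,120.00 × [1 − (1+0.121)^−4] / 0.121 = 9456.60582
Perpetuity value at year 4: £1,960.00 / 0.121 = 16198.34711
PV of perpetuity: 16198.34711 / (1+0.121)^4 = 10257.65884
Total PV = 9456.60582 + 10257.65884 = 19714.26465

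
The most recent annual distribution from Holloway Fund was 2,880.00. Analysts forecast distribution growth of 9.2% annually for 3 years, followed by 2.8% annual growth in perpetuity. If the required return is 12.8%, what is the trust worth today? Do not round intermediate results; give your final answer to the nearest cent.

34961.40

D_1 = 3144.96000
D_2 = 3434.29632
D_3 = 3750.25158
Terminal value at year 3: TV = D_3×(1+g_2)/(r−g_2) = 3855.25863/0.1 = 38552.58626
P_0 = D_1/(1+r)^1 + D_2/(1+r)^2 + D_3/(1+r)^3 + TV/(1+r)^3
    = 2788.08511 + 2699.10367 + 2612.96206 + 26861.24998 = 34961.40081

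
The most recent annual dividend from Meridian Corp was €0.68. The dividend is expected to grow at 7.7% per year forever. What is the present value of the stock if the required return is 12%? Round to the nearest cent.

D₁ = D₀ × (1 + g) = €0.68 × 1.077 = €0.7324
Growing perpetuity: P = D₁ / (r − g) = €0.7324 / (0.12 − 0.077) = €17.03

€17.03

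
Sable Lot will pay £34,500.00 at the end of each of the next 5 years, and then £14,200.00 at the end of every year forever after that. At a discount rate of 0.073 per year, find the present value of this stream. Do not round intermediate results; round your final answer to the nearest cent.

£277090.22

PV of 5-year annuity: £34,500.00 × [1 − (1+0.073)^−5] / 0.073 = 140327.77152
Perpetuity value at year 5: £14,200.00 / 0.073 = 194520.54795
PV of perpetuity: 194520.54795 / (1+0.073)^5 = 136762.45068
Total PV = 140327.77152 + 136762.45068 = 277090.22220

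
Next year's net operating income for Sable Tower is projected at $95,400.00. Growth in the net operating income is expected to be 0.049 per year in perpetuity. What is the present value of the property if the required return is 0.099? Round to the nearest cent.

$1908000.00

Growing perpetuity: P = D₁ / (r − g) = $95,400.0000 / (0.099 − 0.049) = $1,908,000.00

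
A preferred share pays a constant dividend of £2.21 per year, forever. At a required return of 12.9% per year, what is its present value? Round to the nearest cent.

£17.13

Level perpetuity: PV = C / r = £2.21 / 0.129 = £17.13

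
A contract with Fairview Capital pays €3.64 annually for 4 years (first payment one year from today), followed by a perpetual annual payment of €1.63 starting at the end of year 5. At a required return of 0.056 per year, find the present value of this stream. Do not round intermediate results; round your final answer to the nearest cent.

PV of 4-year annuity: €3.64 × [1 − (1+0.056)^−4] / 0.056 = 12.72938
Perpetuity value at year 4: €1.63 / 0.056 = 29.10714
PV of perpetuity: 29.10714 / (1+0.056)^4 = 23.40690
Total PV = 12.72938 + 23.40690 = 36.13628

€36.14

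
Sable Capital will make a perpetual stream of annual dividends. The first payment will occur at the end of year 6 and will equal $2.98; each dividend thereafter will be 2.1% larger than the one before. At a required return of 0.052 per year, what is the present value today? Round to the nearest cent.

Value at end of year 5: C₁ / (r − g) = $2.98 / (0.052 − 0.021) = $96.1290
Discount to today: PV = $96.1290 / (1 + 0.052)^5 = $96.1290 / 1.288483 = $74.61

$74.61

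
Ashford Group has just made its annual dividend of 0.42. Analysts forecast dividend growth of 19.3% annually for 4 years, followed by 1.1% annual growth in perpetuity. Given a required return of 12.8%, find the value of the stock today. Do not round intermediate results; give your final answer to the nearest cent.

6.48

D_1 = 0.50106
D_2 = 0.59776
D_3 = 0.71313
D_4 = 0.85077
Terminal value at year 4: TV = D_4×(1+g_2)/(r−g_2) = 0.86013/0.117 = 7.35151
P_0 = D_1/(1+r)^1 + D_2/(1+r)^2 + D_3/(1+r)^3 + D_4/(1+r)^4 + TV/(1+r)^4
    = 0.44420 + 0.46980 + 0.49687 + 0.52550 + 4.54088 = 6.47725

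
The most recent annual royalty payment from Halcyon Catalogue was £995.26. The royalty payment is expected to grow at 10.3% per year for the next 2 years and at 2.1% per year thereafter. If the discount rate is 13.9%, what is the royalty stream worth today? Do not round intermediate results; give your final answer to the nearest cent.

£9972.91

D_1 = 1097.77178
D_2 = 1210.84227
Terminal value at year 2: TV = D_2×(1+g_2)/(r−g_2) = 1236.26996/0.118 = 10476.86408
P_0 = D_1/(1+r)^1 + D_2/(1+r)^2 + TV/(1+r)^2
    = 963.80314 + 933.34053 + 8075.76851 = 9972.91218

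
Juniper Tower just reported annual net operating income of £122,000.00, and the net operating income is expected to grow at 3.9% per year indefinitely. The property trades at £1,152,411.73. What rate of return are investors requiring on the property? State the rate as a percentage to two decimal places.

14.90%

D₁ = £122,000.00 × 1.039 = £126,758.0000
P = D₁/(r − g) ⇒ r = D₁/P + g = £126,758.0000/£1,152,411.73 + 0.039 = 0.109994 + 0.039 = 0.148994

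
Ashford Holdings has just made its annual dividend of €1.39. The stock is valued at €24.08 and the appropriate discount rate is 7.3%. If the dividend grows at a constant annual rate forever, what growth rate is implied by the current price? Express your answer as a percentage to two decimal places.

P = D₀(1+g)/(r−g) ⇒ P(r−g) = D₀(1+g) ⇒ g(P+D₀) = P·r − D₀
g = (P·r − D₀)/(P + D₀) = (€24.08×0.073 − €1.39) / (€24.08 + €1.39) = 0.014442

1.44%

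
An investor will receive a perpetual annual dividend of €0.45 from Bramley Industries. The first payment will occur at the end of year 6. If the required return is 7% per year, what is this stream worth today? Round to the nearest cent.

Value at end of year 5: C / r = €0.45 / 0.07 = €6.4286
Discount to today: PV = €6.4286 / (1 + 0.07)^5 = €6.4286 / 1.402552 = €4.58

€4.58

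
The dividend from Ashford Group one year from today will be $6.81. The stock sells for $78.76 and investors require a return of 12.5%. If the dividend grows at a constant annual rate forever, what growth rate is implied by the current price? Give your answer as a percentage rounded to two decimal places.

P = D₁/(r−g) ⇒ g = r − D₁/P = 0.125 − $6.81/$78.76 = 0.038535

3.85%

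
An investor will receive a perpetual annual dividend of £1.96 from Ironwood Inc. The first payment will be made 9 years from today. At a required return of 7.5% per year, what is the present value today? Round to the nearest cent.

Value at end of year 8: C / r = £1.96 / 0.075 = £26.1333
Discount to today: PV = £26.1333 / (1 + 0.075)^8 = £26.1333 / 1.783478 = £14.65

£14.65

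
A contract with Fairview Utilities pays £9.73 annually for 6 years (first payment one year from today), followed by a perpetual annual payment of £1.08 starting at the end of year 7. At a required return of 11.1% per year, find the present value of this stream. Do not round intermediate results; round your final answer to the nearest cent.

£46.22

PV of 6-year annuity: £9.73 × [1 − (1+0.111)^−6] / 0.111 = 41.04482
Perpetuity value at year 6: £1.08 / 0.111 = 9.72973
PV of perpetuity: 9.72973 / (1+0.111)^6 = 5.17388
Total PV = 41.04482 + 5.17388 = 46.21870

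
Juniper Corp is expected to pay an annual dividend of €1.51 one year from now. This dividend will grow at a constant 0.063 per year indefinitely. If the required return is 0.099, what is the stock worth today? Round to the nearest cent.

€41.94

Growing perpetuity: P = D₁ / (r − g) = €1.5100 / (0.099 − 0.063) = €41.94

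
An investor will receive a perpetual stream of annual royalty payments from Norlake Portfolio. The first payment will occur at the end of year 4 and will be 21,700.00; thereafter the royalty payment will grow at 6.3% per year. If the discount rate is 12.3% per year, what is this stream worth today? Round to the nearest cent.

Value at end of year 3: C₁ / (r − g) = 21,700.00 / (0.123 − 0.063) = 361,666.6667
Discount to today: PV = 361,666.6667 / (1 + 0.123)^3 = 361,666.6667 / 1.416248 = 255,369.61

255369.61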